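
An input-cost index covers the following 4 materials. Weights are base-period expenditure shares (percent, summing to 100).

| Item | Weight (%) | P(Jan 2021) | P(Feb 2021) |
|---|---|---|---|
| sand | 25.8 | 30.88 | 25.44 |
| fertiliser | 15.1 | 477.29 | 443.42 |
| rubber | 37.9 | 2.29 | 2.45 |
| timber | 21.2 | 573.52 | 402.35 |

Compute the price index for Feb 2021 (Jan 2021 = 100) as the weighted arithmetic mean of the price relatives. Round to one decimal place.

sand: 25.8 × (25.44/30.88) = 25.8 × 0.823834 = 21.2549
fertiliser: 15.1 × (443.42/477.29) = 15.1 × 0.929037 = 14.0285
rubber: 37.9 × (2.45/2.29) = 37.9 × 1.069869 = 40.5480
timber: 21.2 × (402.35/573.52) = 21.2 × 0.701545 = 14.8728
Index = Σ wᵢ·(p₁ᵢ/p₀ᵢ) = 21.2549 + 14.0285 + 40.5480 + 14.8728 = 90.7042

90.7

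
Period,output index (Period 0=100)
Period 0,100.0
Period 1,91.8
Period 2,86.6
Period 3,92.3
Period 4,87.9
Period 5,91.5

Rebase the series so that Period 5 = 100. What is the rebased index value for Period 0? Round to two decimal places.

109.29

Rebased(Period 0) = 100.0 / 91.5 × 100 = 109.2896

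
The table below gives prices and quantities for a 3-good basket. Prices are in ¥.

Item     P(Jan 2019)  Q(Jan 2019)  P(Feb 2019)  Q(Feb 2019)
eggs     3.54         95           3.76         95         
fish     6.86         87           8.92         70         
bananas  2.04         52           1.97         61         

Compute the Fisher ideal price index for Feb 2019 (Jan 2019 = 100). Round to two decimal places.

Laspeyres component (base-period weights):
ΣP(Feb 2019)Q(Jan 2019) = 3.76×95 + 8.92×87 + 1.97×52 = 357.2 + 776.04 + 102.44 = 1235.68
ΣP(Jan 2019)Q(Jan 2019) = 3.54×95 + 6.86×87 + 2.04×52 = 336.3 + 596.82 + 106.08 = 1039.2
L = 1235.68 / 1039.2 × 100 = 118.9069
Paasche component (current-period weights):
ΣP(Feb 2019)Q(Feb 2019) = 3.76×95 + 8.92×70 + 1.97×61 = 357.2 + 624.4 + 120.17 = 1101.77
ΣP(Jan 2019)Q(Feb 2019) = 3.54×95 + 6.86×70 + 2.04×61 = 336.3 + 480.2 + 124.44 = 940.94
P = 1101.77 / 940.94 × 100 = 117.0925
Fisher = √(L × P) = √(118.9069 × 117.0925) = 117.9962

118.00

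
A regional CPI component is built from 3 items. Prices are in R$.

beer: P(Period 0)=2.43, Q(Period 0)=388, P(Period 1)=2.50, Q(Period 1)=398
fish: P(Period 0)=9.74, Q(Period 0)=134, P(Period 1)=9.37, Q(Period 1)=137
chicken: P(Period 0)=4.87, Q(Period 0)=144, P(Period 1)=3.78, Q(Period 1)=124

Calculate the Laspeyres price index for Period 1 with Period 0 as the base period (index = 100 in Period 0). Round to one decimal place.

93.9

Laspeyres price index uses base-period quantities as weights.
ΣP(Period 1)·Q(Period 0) = 2.50×388 + 9.37×134 + 3.78×144 = 970 + 1255.58 + 544.32 = 2769.9
ΣP(Period 0)·Q(Period 0) = 2.43×388 + 9.74×134 + 4.87×144 = 942.84 + 1305.16 + 701.28 = 2949.28
Index = 2769.9 / 2949.28 × 100 = 93.9178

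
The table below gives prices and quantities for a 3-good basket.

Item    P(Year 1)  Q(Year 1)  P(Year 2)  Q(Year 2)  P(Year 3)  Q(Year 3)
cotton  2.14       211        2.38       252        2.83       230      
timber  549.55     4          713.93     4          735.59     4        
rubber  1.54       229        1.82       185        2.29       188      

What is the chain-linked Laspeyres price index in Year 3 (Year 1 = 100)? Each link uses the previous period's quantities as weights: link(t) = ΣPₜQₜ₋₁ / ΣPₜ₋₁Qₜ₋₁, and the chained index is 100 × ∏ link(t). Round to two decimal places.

Link Year 1→Year 2:
ΣP(Year 2)Q(Year 1) = 2.38×211 + 713.93×4 + 1.82×229 = 502.18 + 2855.72 + 416.78 = 3774.68
ΣP(Year 1)Q(Year 1) = 2.14×211 + 549.55×4 + 1.54×229 = 451.54 + 2198.2 + 352.66 = 3002.4
link = 3774.68/3002.4 = 1.257221
Link Year 2→Year 3:
ΣP(Year 3)Q(Year 2) = 2.83×252 + 735.59×4 + 2.29×185 = 713.16 + 2942.36 + 423.65 = 4079.17
ΣP(Year 2)Q(Year 2) = 2.38×252 + 713.93×4 + 1.82×185 = 599.76 + 2855.72 + 336.7 = 3792.18
link = 4079.17/3792.18 = 1.075679
Chained index = 100 × 1.257221 × 1.075679 = 135.2367

135.24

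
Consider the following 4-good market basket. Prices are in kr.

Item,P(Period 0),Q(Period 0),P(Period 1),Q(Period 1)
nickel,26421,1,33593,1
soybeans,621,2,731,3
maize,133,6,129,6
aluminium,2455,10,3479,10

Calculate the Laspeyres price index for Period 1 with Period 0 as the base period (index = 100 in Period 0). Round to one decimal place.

133.2

Laspeyres price index uses base-period quantities as weights.
ΣP(Period 1)·Q(Period 0) = 33593×1 + 731×2 + 129×6 + 3479×10 = 33593 + 1462 + 774 + 34790 = 70619
ΣP(Period 0)·Q(Period 0) = 26421×1 + 621×2 + 133×6 + 2455×10 = 26421 + 1242 + 798 + 24550 = 53011
Index = 70619 / 53011 × 100 = 133.2157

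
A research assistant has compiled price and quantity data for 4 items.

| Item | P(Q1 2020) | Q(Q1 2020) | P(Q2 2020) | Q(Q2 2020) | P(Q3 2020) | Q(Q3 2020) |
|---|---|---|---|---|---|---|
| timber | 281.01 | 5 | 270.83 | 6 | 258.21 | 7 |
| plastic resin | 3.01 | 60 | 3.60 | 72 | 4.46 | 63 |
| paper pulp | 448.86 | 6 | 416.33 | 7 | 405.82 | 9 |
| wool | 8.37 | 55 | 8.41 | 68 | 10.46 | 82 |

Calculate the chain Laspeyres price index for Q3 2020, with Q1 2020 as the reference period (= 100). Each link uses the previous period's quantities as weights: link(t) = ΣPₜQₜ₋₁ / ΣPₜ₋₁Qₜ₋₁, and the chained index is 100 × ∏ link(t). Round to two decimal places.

Link Q1 2020→Q2 2020:
ΣP(Q2 2020)Q(Q1 2020) = 270.83×5 + 3.60×60 + 416.33×6 + 8.41×55 = 1354.15 + 216 + 2497.98 + 462.55 = 4530.68
ΣP(Q1 2020)Q(Q1 2020) = 281.01×5 + 3.01×60 + 448.86×6 + 8.37×55 = 1405.05 + 180.6 + 2693.16 + 460.35 = 4739.16
link = 4530.68/4739.16 = 0.956009
Link Q2 2020→Q3 2020:
ΣP(Q3 2020)Q(Q2 2020) = 258.21×6 + 4.46×72 + 405.82×7 + 10.46×68 = 1549.26 + 321.12 + 2840.74 + 711.28 = 5422.4
ΣP(Q2 2020)Q(Q2 2020) = 270.83×6 + 3.60×72 + 416.33×7 + 8.41×68 = 1624.98 + 259.2 + 2914.31 + 571.88 = 5370.37
link = 5422.4/5370.37 = 1.009688
Chained index = 100 × 0.956009 × 1.009688 = 96.5271

96.53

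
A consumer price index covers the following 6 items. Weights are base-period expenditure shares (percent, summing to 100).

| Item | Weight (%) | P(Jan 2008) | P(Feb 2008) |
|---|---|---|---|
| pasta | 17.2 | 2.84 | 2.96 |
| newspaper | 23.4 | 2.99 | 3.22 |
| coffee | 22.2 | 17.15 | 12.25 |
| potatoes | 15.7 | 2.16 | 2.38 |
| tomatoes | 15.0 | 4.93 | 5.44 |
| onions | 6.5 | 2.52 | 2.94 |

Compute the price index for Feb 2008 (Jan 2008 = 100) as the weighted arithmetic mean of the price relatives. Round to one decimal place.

100.4

pasta: 17.2 × (2.96/2.84) = 17.2 × 1.042254 = 17.9268
newspaper: 23.4 × (3.22/2.99) = 23.4 × 1.076923 = 25.2000
coffee: 22.2 × (12.25/17.15) = 22.2 × 0.714286 = 15.8571
potatoes: 15.7 × (2.38/2.16) = 15.7 × 1.101852 = 17.2991
tomatoes: 15.0 × (5.44/4.93) = 15.0 × 1.103448 = 16.5517
onions: 6.5 × (2.94/2.52) = 6.5 × 1.166667 = 7.5833
Index = Σ wᵢ·(p₁ᵢ/p₀ᵢ) = 17.9268 + 25.2000 + 15.8571 + 17.2991 + 16.5517 + 7.5833 = 100.4180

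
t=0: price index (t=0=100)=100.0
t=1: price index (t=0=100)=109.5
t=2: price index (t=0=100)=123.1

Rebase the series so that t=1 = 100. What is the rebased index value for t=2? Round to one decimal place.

112.4

Rebased(t=2) = 123.1 / 109.5 × 100 = 112.4201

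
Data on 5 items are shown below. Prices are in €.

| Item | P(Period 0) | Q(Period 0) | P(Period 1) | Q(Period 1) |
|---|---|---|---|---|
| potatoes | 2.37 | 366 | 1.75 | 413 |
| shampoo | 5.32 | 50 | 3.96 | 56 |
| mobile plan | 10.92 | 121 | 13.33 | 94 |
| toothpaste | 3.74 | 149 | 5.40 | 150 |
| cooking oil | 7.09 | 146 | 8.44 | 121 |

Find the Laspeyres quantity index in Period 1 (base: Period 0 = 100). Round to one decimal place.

92.0

Laspeyres quantity index uses base-period prices as weights.
ΣP(Period 0)·Q(Period 1) = 2.37×413 + 5.32×56 + 10.92×94 + 3.74×150 + 7.09×121 = 978.81 + 297.92 + 1026.48 + 561 + 857.89 = 3722.1
ΣP(Period 0)·Q(Period 0) = 2.37×366 + 5.32×50 + 10.92×121 + 3.74×149 + 7.09×146 = 867.42 + 266 + 1321.32 + 557.26 + 1035.14 = 4047.14
Index = 3722.1 / 4047.14 × 100 = 91.9686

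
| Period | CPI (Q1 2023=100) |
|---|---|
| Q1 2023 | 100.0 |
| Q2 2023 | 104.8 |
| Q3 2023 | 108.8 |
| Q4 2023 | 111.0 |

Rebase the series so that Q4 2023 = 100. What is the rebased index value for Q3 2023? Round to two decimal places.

Rebased(Q3 2023) = 108.8 / 111.0 × 100 = 98.0180

98.02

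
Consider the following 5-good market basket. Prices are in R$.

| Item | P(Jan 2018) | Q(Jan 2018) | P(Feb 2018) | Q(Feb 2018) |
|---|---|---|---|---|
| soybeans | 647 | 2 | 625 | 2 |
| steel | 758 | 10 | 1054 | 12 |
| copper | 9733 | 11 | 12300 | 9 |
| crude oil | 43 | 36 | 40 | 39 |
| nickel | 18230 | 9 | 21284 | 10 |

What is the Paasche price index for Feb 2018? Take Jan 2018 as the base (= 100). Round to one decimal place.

120.2

Paasche price index uses current-period quantities as weights.
ΣP(Feb 2018)·Q(Feb 2018) = 625×2 + 1054×12 + 12300×9 + 40×39 + 21284×10 = 1250 + 12648 + 110700 + 1560 + 212840 = 338998
ΣP(Jan 2018)·Q(Feb 2018) = 647×2 + 758×12 + 9733×9 + 43×39 + 18230×10 = 1294 + 9096 + 87597 + 1677 + 182300 = 281964
Index = 338998 / 281964 × 100 = 120.2274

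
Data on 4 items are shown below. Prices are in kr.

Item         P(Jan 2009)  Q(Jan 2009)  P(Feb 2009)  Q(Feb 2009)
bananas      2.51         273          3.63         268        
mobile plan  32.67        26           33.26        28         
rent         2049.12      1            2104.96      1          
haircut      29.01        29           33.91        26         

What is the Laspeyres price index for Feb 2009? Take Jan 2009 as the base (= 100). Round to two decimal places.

Laspeyres price index uses base-period quantities as weights.
ΣP(Feb 2009)·Q(Jan 2009) = 3.63×273 + 33.26×26 + 2104.96×1 + 33.91×29 = 990.99 + 864.76 + 2104.96 + 983.39 = 4944.1
ΣP(Jan 2009)·Q(Jan 2009) = 2.51×273 + 32.67×26 + 2049.12×1 + 29.01×29 = 685.23 + 849.42 + 2049.12 + 841.29 = 4425.06
Index = 4944.1 / 4425.06 × 100 = 111.7296

111.73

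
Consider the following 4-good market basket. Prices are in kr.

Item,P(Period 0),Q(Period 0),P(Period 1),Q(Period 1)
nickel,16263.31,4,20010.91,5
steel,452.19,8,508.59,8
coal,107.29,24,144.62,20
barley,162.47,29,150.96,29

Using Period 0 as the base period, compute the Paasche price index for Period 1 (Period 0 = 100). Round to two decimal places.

121.35

Paasche price index uses current-period quantities as weights.
ΣP(Period 1)·Q(Period 1) = 20010.91×5 + 508.59×8 + 144.62×20 + 150.96×29 = 100054.55 + 4068.72 + 2892.4 + 4377.84 = 111393.51
ΣP(Period 0)·Q(Period 1) = 16263.31×5 + 452.19×8 + 107.29×20 + 162.47×29 = 81316.55 + 3617.52 + 2145.8 + 4711.63 = 91791.5
Index = 111393.51 / 91791.5 × 100 = 121.3549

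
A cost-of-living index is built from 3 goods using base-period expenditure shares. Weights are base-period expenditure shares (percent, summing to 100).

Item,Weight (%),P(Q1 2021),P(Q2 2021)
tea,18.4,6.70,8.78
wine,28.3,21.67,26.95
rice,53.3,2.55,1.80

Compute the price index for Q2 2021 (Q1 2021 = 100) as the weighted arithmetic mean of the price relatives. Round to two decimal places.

tea: 18.4 × (8.78/6.70) = 18.4 × 1.310448 = 24.1122
wine: 28.3 × (26.95/21.67) = 28.3 × 1.243655 = 35.1954
rice: 53.3 × (1.80/2.55) = 53.3 × 0.705882 = 37.6235
Index = Σ wᵢ·(p₁ᵢ/p₀ᵢ) = 24.1122 + 35.1954 + 37.6235 = 96.9312

96.93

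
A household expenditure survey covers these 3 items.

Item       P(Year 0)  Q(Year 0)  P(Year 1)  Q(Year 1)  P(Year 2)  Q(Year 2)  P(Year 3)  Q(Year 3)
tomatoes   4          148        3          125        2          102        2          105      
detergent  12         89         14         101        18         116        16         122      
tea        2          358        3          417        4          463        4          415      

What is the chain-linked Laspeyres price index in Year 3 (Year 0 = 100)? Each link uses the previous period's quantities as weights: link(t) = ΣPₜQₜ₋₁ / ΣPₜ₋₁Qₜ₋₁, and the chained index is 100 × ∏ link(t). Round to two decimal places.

134.96

Link Year 0→Year 1:
ΣP(Year 1)Q(Year 0) = 3×148 + 14×89 + 3×358 = 444 + 1246 + 1074 = 2764
ΣP(Year 0)Q(Year 0) = 4×148 + 12×89 + 2×358 = 592 + 1068 + 716 = 2376
link = 2764/2376 = 1.163300
Link Year 1→Year 2:
ΣP(Year 2)Q(Year 1) = 2×125 + 18×101 + 4×417 = 250 + 1818 + 1668 = 3736
ΣP(Year 1)Q(Year 1) = 3×125 + 14×101 + 3×417 = 375 + 1414 + 1251 = 3040
link = 3736/3040 = 1.228947
Link Year 2→Year 3:
ΣP(Year 3)Q(Year 2) = 2×102 + 16×116 + 4×463 = 204 + 1856 + 1852 = 3912
ΣP(Year 2)Q(Year 2) = 2×102 + 18×116 + 4×463 = 204 + 2088 + 1852 = 4144
link = 3912/4144 = 0.944015
Chained index = 100 × 1.163300 × 1.228947 × 0.944015 = 134.9597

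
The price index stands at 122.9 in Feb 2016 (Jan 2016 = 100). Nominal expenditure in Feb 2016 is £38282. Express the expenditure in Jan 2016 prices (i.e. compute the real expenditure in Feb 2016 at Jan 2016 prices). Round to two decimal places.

Real = Nominal ÷ (Index/100) = 38282 ÷ (122.9/100)
     = 38282 ÷ 1.229 = 31148.9015

31148.90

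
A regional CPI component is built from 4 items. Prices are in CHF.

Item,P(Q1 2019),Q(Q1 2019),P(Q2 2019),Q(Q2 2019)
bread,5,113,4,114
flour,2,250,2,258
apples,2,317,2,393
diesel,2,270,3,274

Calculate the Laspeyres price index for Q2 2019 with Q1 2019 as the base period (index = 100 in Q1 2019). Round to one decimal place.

Laspeyres price index uses base-period quantities as weights.
ΣP(Q2 2019)·Q(Q1 2019) = 4×113 + 2×250 + 2×317 + 3×270 = 452 + 500 + 634 + 810 = 2396
ΣP(Q1 2019)·Q(Q1 2019) = 5×113 + 2×250 + 2×317 + 2×270 = 565 + 500 + 634 + 540 = 2239
Index = 2396 / 2239 × 100 = 107.0121

107.0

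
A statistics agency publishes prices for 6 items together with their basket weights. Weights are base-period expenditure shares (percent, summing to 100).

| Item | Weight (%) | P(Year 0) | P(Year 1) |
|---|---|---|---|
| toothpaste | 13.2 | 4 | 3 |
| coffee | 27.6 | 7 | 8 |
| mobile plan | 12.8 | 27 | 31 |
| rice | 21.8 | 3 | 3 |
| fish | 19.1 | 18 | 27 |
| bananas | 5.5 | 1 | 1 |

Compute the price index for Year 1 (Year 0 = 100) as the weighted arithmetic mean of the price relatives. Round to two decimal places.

112.09

toothpaste: 13.2 × (3/4) = 13.2 × 0.750000 = 9.9000
coffee: 27.6 × (8/7) = 27.6 × 1.142857 = 31.5429
mobile plan: 12.8 × (31/27) = 12.8 × 1.148148 = 14.6963
rice: 21.8 × (3/3) = 21.8 × 1.000000 = 21.8000
fish: 19.1 × (27/18) = 19.1 × 1.500000 = 28.6500
bananas: 5.5 × (1/1) = 5.5 × 1.000000 = 5.5000
Index = Σ wᵢ·(p₁ᵢ/p₀ᵢ) = 9.9000 + 31.5429 + 14.6963 + 21.8000 + 28.6500 + 5.5000 = 112.0892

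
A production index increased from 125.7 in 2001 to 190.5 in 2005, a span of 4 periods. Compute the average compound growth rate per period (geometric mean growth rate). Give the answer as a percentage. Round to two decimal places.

Growth factor = (190.5/125.7)^(1/4) = (1.515513)^(1/4) = 1.109532
Growth rate = 1.109532 − 1 = 0.109532 = 10.9532%

10.95%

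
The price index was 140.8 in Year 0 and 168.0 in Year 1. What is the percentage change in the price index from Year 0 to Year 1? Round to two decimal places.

19.32%

Change = (168.0 − 140.8) / 140.8 × 100
       = 27.2 / 140.8 × 100 = 19.3182%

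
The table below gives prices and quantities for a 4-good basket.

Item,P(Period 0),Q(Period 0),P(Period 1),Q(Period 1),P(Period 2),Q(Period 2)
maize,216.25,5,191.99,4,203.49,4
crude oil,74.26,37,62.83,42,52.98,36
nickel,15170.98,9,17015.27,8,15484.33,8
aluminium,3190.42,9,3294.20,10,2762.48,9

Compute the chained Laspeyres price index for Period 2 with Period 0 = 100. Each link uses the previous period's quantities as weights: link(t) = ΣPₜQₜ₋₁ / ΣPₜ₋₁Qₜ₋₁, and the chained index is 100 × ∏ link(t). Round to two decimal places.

Link Period 0→Period 1:
ΣP(Period 1)Q(Period 0) = 191.99×5 + 62.83×37 + 17015.27×9 + 3294.20×9 = 959.95 + 2324.71 + 153137.43 + 29647.8 = 186069.89
ΣP(Period 0)Q(Period 0) = 216.25×5 + 74.26×37 + 15170.98×9 + 3190.42×9 = 1081.25 + 2747.62 + 136538.82 + 28713.78 = 169081.47
link = 186069.89/169081.47 = 1.100475
Link Period 1→Period 2:
ΣP(Period 2)Q(Period 1) = 203.49×4 + 52.98×42 + 15484.33×8 + 2762.48×10 = 813.96 + 2225.16 + 123874.64 + 27624.8 = 154538.56
ΣP(Period 1)Q(Period 1) = 191.99×4 + 62.83×42 + 17015.27×8 + 3294.20×10 = 767.96 + 2638.86 + 136122.16 + 32942 = 172470.98
link = 154538.56/172470.98 = 0.896026
Chained index = 100 × 1.100475 × 0.896026 = 98.6054

98.61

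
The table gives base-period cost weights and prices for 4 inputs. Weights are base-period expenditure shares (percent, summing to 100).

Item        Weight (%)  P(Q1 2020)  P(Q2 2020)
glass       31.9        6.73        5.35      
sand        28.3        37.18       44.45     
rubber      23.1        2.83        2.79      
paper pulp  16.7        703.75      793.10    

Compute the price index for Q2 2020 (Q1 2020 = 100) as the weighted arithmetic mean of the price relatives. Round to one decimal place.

glass: 31.9 × (5.35/6.73) = 31.9 × 0.794948 = 25.3588
sand: 28.3 × (44.45/37.18) = 28.3 × 1.195535 = 33.8336
rubber: 23.1 × (2.79/2.83) = 23.1 × 0.985866 = 22.7735
paper pulp: 16.7 × (793.10/703.75) = 16.7 × 1.126963 = 18.8203
Index = Σ wᵢ·(p₁ᵢ/p₀ᵢ) = 25.3588 + 33.8336 + 22.7735 + 18.8203 = 100.7863

100.8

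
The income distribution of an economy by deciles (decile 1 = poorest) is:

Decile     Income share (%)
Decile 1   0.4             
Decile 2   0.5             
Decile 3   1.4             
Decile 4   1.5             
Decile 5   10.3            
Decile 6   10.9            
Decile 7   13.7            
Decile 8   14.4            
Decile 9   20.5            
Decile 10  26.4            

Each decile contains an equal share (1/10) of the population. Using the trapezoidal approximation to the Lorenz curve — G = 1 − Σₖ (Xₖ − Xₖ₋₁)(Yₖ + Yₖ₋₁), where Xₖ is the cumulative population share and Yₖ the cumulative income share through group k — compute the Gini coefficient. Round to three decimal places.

Cumulative income shares Yₖ: 0.0040, 0.0090, 0.0230, 0.0380, 0.1410, 0.2500, 0.3870, 0.5310, 0.7360, 1.0000
Σ (Xₖ−Xₖ₋₁)(Yₖ+Yₖ₋₁) = (1/10)(0.0040+0.0000) + (1/10)(0.0090+0.0040) + (1/10)(0.0230+0.0090) + (1/10)(0.0380+0.0230) + (1/10)(0.1410+0.0380) + (1/10)(0.2500+0.1410) + (1/10)(0.3870+0.2500) + (1/10)(0.5310+0.3870) + (1/10)(0.7360+0.5310) + (1/10)(1.0000+0.7360)
  = 0.0004 + 0.0013 + 0.0032 + 0.0061 + 0.0179 + 0.0391 + 0.0637 + 0.0918 + 0.1267 + 0.1736 = 0.5238
G = 1 − 0.5238 = 0.4762

0.476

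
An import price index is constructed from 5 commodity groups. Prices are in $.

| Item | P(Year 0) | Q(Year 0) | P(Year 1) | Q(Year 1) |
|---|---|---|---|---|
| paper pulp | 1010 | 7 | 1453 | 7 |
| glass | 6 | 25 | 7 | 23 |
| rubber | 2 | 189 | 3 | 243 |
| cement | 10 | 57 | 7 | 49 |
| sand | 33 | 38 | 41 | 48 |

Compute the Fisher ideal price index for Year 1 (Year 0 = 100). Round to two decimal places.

136.75

Laspeyres component (base-period weights):
ΣP(Year 1)Q(Year 0) = 1453×7 + 7×25 + 3×189 + 7×57 + 41×38 = 10171 + 175 + 567 + 399 + 1558 = 12870
ΣP(Year 0)Q(Year 0) = 1010×7 + 6×25 + 2×189 + 10×57 + 33×38 = 7070 + 150 + 378 + 570 + 1254 = 9422
L = 12870 / 9422 × 100 = 136.5952
Paasche component (current-period weights):
ΣP(Year 1)Q(Year 1) = 1453×7 + 7×23 + 3×243 + 7×49 + 41×48 = 10171 + 161 + 729 + 343 + 1968 = 13372
ΣP(Year 0)Q(Year 1) = 1010×7 + 6×23 + 2×243 + 10×49 + 33×48 = 7070 + 138 + 486 + 490 + 1584 = 9768
P = 13372 / 9768 × 100 = 136.8960
Fisher = √(L × P) = √(136.5952 × 136.8960) = 136.7455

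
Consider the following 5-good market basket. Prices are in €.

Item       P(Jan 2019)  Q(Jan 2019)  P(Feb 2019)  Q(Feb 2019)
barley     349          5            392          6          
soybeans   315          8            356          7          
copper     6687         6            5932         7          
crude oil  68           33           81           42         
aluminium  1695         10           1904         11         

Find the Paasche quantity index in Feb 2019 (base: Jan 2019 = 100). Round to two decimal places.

Paasche quantity index uses current-period prices as weights.
ΣP(Feb 2019)·Q(Feb 2019) = 392×6 + 356×7 + 5932×7 + 81×42 + 1904×11 = 2352 + 2492 + 41524 + 3402 + 20944 = 70714
ΣP(Feb 2019)·Q(Jan 2019) = 392×5 + 356×8 + 5932×6 + 81×33 + 1904×10 = 1960 + 2848 + 35592 + 2673 + 19040 = 62113
Index = 70714 / 62113 × 100 = 113.8473

113.85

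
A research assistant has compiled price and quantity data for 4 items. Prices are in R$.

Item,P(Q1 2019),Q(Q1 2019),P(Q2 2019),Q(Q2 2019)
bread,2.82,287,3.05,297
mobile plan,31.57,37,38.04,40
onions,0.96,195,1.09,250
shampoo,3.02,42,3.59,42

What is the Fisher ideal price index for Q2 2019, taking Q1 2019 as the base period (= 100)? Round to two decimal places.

Laspeyres component (base-period weights):
ΣP(Q2 2019)Q(Q1 2019) = 3.05×287 + 38.04×37 + 1.09×195 + 3.59×42 = 875.35 + 1407.48 + 212.55 + 150.78 = 2646.16
ΣP(Q1 2019)Q(Q1 2019) = 2.82×287 + 31.57×37 + 0.96×195 + 3.02×42 = 809.34 + 1168.09 + 187.2 + 126.84 = 2291.47
L = 2646.16 / 2291.47 × 100 = 115.4787
Paasche component (current-period weights):
ΣP(Q2 2019)Q(Q2 2019) = 3.05×297 + 38.04×40 + 1.09×250 + 3.59×42 = 905.85 + 1521.6 + 272.5 + 150.78 = 2850.73
ΣP(Q1 2019)Q(Q2 2019) = 2.82×297 + 31.57×40 + 0.96×250 + 3.02×42 = 837.54 + 1262.8 + 240 + 126.84 = 2467.18
P = 2850.73 / 2467.18 × 100 = 115.5461
Fisher = √(L × P) = √(115.4787 × 115.5461) = 115.5124

115.51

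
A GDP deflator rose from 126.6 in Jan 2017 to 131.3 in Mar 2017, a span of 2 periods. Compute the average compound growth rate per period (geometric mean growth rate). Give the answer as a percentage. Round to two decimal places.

1.84%

Growth factor = (131.3/126.6)^(1/2) = (1.037125)^(1/2) = 1.018393
Growth rate = 1.018393 − 1 = 0.018393 = 1.8393%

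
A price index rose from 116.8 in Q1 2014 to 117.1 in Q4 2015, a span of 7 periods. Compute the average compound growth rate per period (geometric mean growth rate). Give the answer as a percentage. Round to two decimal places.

0.04%

Growth factor = (117.1/116.8)^(1/7) = (1.002568)^(1/7) = 1.000367
Growth rate = 1.000367 − 1 = 0.000367 = 0.0367%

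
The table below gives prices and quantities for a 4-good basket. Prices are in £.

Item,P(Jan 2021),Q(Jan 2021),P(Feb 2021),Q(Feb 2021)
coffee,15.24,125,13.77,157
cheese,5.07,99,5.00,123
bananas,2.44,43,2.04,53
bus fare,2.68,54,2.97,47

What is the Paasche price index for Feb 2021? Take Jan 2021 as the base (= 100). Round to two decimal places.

92.45

Paasche price index uses current-period quantities as weights.
ΣP(Feb 2021)·Q(Feb 2021) = 13.77×157 + 5.00×123 + 2.04×53 + 2.97×47 = 2161.89 + 615 + 108.12 + 139.59 = 3024.6
ΣP(Jan 2021)·Q(Feb 2021) = 15.24×157 + 5.07×123 + 2.44×53 + 2.68×47 = 2392.68 + 623.61 + 129.32 + 125.96 = 3271.57
Index = 3024.6 / 3271.57 × 100 = 92.4510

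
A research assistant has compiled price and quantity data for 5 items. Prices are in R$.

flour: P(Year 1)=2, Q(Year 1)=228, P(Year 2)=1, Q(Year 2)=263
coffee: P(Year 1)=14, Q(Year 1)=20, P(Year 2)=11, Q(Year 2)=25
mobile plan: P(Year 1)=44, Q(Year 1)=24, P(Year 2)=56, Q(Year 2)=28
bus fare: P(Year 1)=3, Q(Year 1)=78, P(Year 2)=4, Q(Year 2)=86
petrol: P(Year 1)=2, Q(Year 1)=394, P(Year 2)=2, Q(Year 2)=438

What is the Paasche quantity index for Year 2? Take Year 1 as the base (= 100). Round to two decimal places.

Paasche quantity index uses current-period prices as weights.
ΣP(Year 2)·Q(Year 2) = 1×263 + 11×25 + 56×28 + 4×86 + 2×438 = 263 + 275 + 1568 + 344 + 876 = 3326
ΣP(Year 2)·Q(Year 1) = 1×228 + 11×20 + 56×24 + 4×78 + 2×394 = 228 + 220 + 1344 + 312 + 788 = 2892
Index = 3326 / 2892 × 100 = 115.0069

115.01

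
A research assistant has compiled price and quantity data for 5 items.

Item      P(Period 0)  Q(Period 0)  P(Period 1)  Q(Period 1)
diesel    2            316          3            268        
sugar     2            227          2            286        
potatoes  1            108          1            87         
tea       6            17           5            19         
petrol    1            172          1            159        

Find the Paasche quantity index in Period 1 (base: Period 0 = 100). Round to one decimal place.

97.2

Paasche quantity index uses current-period prices as weights.
ΣP(Period 1)·Q(Period 1) = 3×268 + 2×286 + 1×87 + 5×19 + 1×159 = 804 + 572 + 87 + 95 + 159 = 1717
ΣP(Period 1)·Q(Period 0) = 3×316 + 2×227 + 1×108 + 5×17 + 1×172 = 948 + 454 + 108 + 85 + 172 = 1767
Index = 1717 / 1767 × 100 = 97.1703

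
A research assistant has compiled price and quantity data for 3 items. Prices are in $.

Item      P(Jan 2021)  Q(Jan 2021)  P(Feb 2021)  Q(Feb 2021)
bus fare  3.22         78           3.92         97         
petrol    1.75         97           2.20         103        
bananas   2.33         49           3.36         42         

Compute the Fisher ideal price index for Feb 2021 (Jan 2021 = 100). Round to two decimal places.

Laspeyres component (base-period weights):
ΣP(Feb 2021)Q(Jan 2021) = 3.92×78 + 2.20×97 + 3.36×49 = 305.76 + 213.4 + 164.64 = 683.8
ΣP(Jan 2021)Q(Jan 2021) = 3.22×78 + 1.75×97 + 2.33×49 = 251.16 + 169.75 + 114.17 = 535.08
L = 683.8 / 535.08 × 100 = 127.7940
Paasche component (current-period weights):
ΣP(Feb 2021)Q(Feb 2021) = 3.92×97 + 2.20×103 + 3.36×42 = 380.24 + 226.6 + 141.12 = 747.96
ΣP(Jan 2021)Q(Feb 2021) = 3.22×97 + 1.75×103 + 2.33×42 = 312.34 + 180.25 + 97.86 = 590.45
P = 747.96 / 590.45 × 100 = 126.6763
Fisher = √(L × P) = √(127.7940 × 126.6763) = 127.2339

127.23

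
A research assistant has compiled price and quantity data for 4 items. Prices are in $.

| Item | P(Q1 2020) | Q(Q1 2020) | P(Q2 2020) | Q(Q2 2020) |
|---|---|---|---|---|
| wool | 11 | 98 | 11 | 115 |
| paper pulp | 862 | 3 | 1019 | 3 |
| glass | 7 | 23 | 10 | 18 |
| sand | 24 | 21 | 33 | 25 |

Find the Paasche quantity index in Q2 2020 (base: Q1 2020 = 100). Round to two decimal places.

Paasche quantity index uses current-period prices as weights.
ΣP(Q2 2020)·Q(Q2 2020) = 11×115 + 1019×3 + 10×18 + 33×25 = 1265 + 3057 + 180 + 825 = 5327
ΣP(Q2 2020)·Q(Q1 2020) = 11×98 + 1019×3 + 10×23 + 33×21 = 1078 + 3057 + 230 + 693 = 5058
Index = 5327 / 5058 × 100 = 105.3183

105.32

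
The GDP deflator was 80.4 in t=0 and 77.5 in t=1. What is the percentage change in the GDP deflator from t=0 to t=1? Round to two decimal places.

Change = (77.5 − 80.4) / 80.4 × 100
       = -2.9 / 80.4 × 100 = -3.6070%

-3.61%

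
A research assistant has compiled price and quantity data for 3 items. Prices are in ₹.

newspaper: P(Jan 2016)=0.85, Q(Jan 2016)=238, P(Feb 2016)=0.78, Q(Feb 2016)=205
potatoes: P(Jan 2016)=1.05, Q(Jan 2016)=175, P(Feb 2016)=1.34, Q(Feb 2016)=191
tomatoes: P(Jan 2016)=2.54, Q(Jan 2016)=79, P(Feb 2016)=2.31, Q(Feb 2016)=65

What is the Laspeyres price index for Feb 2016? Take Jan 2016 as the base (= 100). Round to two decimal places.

102.71

Laspeyres price index uses base-period quantities as weights.
ΣP(Feb 2016)·Q(Jan 2016) = 0.78×238 + 1.34×175 + 2.31×79 = 185.64 + 234.5 + 182.49 = 602.63
ΣP(Jan 2016)·Q(Jan 2016) = 0.85×238 + 1.05×175 + 2.54×79 = 202.3 + 183.75 + 200.66 = 586.71
Index = 602.63 / 586.71 × 100 = 102.7134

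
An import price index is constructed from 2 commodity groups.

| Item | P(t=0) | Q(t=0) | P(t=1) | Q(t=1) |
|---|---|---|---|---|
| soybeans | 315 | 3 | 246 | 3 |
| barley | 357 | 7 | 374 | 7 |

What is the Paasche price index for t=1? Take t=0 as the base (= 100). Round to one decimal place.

97.4

Paasche price index uses current-period quantities as weights.
ΣP(t=1)·Q(t=1) = 246×3 + 374×7 = 738 + 2618 = 3356
ΣP(t=0)·Q(t=1) = 315×3 + 357×7 = 945 + 2499 = 3444
Index = 3356 / 3444 × 100 = 97.4448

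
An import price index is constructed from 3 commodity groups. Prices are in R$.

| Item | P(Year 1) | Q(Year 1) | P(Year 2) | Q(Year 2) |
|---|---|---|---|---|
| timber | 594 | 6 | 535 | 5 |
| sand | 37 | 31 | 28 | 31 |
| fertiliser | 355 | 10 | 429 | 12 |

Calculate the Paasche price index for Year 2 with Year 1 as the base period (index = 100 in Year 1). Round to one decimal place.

Paasche price index uses current-period quantities as weights.
ΣP(Year 2)·Q(Year 2) = 535×5 + 28×31 + 429×12 = 2675 + 868 + 5148 = 8691
ΣP(Year 1)·Q(Year 2) = 594×5 + 37×31 + 355×12 = 2970 + 1147 + 4260 = 8377
Index = 8691 / 8377 × 100 = 103.7484

103.7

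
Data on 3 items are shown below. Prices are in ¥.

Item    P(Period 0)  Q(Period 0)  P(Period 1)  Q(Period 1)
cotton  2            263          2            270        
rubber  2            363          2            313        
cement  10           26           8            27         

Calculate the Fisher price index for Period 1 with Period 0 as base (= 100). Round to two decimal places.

96.40

Laspeyres component (base-period weights):
ΣP(Period 1)Q(Period 0) = 2×263 + 2×363 + 8×26 = 526 + 726 + 208 = 1460
ΣP(Period 0)Q(Period 0) = 2×263 + 2×363 + 10×26 = 526 + 726 + 260 = 1512
L = 1460 / 1512 × 100 = 96.5608
Paasche component (current-period weights):
ΣP(Period 1)Q(Period 1) = 2×270 + 2×313 + 8×27 = 540 + 626 + 216 = 1382
ΣP(Period 0)Q(Period 1) = 2×270 + 2×313 + 10×27 = 540 + 626 + 270 = 1436
P = 1382 / 1436 × 100 = 96.2396
Fisher = √(L × P) = √(96.5608 × 96.2396) = 96.4001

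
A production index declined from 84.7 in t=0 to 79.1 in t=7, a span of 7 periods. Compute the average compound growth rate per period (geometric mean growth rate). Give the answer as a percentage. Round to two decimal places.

-0.97%

Growth factor = (79.1/84.7)^(1/7) = (0.933884)^(1/7) = 0.990276
Growth rate = 0.990276 − 1 = -0.009724 = -0.9724%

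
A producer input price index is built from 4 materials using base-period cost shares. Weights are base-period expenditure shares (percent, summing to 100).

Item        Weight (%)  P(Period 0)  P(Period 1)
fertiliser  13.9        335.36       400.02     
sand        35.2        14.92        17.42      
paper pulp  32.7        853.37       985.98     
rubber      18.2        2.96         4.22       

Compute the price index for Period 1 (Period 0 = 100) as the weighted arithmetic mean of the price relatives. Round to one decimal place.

fertiliser: 13.9 × (400.02/335.36) = 13.9 × 1.192808 = 16.5800
sand: 35.2 × (17.42/14.92) = 35.2 × 1.167560 = 41.0981
paper pulp: 32.7 × (985.98/853.37) = 32.7 × 1.155396 = 37.7814
rubber: 18.2 × (4.22/2.96) = 18.2 × 1.425676 = 25.9473
Index = Σ wᵢ·(p₁ᵢ/p₀ᵢ) = 16.5800 + 41.0981 + 37.7814 + 25.9473 = 121.4069

121.4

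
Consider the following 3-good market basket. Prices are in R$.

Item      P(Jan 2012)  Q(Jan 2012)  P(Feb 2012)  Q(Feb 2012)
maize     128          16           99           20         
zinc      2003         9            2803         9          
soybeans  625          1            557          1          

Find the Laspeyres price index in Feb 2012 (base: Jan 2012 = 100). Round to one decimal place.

132.2

Laspeyres price index uses base-period quantities as weights.
ΣP(Feb 2012)·Q(Jan 2012) = 99×16 + 2803×9 + 557×1 = 1584 + 25227 + 557 = 27368
ΣP(Jan 2012)·Q(Jan 2012) = 128×16 + 2003×9 + 625×1 = 2048 + 18027 + 625 = 20700
Index = 27368 / 20700 × 100 = 132.2126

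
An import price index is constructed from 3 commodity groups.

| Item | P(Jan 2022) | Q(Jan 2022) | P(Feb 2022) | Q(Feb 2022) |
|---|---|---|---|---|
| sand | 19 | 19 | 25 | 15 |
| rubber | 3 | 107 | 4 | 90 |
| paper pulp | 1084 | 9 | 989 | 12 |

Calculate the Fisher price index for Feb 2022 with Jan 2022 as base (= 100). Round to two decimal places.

93.42

Laspeyres component (base-period weights):
ΣP(Feb 2022)Q(Jan 2022) = 25×19 + 4×107 + 989×9 = 475 + 428 + 8901 = 9804
ΣP(Jan 2022)Q(Jan 2022) = 19×19 + 3×107 + 1084×9 = 361 + 321 + 9756 = 10438
L = 9804 / 10438 × 100 = 93.9260
Paasche component (current-period weights):
ΣP(Feb 2022)Q(Feb 2022) = 25×15 + 4×90 + 989×12 = 375 + 360 + 11868 = 12603
ΣP(Jan 2022)Q(Feb 2022) = 19×15 + 3×90 + 1084×12 = 285 + 270 + 13008 = 13563
P = 12603 / 13563 × 100 = 92.9219
Fisher = √(L × P) = √(93.9260 × 92.9219) = 93.4226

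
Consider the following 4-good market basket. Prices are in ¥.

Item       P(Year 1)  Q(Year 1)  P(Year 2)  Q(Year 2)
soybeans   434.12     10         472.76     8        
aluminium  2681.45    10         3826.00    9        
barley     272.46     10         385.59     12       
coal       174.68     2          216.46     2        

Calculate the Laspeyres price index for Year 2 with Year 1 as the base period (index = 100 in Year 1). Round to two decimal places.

Laspeyres price index uses base-period quantities as weights.
ΣP(Year 2)·Q(Year 1) = 472.76×10 + 3826.00×10 + 385.59×10 + 216.46×2 = 4727.6 + 38260 + 3855.9 + 432.92 = 47276.42
ΣP(Year 1)·Q(Year 1) = 434.12×10 + 2681.45×10 + 272.46×10 + 174.68×2 = 4341.2 + 26814.5 + 2724.6 + 349.36 = 34229.66
Index = 47276.42 / 34229.66 × 100 = 138.1154

138.12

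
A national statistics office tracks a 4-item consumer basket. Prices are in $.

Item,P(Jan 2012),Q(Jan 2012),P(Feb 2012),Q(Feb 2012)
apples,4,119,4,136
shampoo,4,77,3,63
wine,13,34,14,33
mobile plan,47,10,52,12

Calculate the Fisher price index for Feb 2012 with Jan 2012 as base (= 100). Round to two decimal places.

101.04

Laspeyres component (base-period weights):
ΣP(Feb 2012)Q(Jan 2012) = 4×119 + 3×77 + 14×34 + 52×10 = 476 + 231 + 476 + 520 = 1703
ΣP(Jan 2012)Q(Jan 2012) = 4×119 + 4×77 + 13×34 + 47×10 = 476 + 308 + 442 + 470 = 1696
L = 1703 / 1696 × 100 = 100.4127
Paasche component (current-period weights):
ΣP(Feb 2012)Q(Feb 2012) = 4×136 + 3×63 + 14×33 + 52×12 = 544 + 189 + 462 + 624 = 1819
ΣP(Jan 2012)Q(Feb 2012) = 4×136 + 4×63 + 13×33 + 47×12 = 544 + 252 + 429 + 564 = 1789
P = 1819 / 1789 × 100 = 101.6769
Fisher = √(L × P) = √(100.4127 × 101.6769) = 101.0428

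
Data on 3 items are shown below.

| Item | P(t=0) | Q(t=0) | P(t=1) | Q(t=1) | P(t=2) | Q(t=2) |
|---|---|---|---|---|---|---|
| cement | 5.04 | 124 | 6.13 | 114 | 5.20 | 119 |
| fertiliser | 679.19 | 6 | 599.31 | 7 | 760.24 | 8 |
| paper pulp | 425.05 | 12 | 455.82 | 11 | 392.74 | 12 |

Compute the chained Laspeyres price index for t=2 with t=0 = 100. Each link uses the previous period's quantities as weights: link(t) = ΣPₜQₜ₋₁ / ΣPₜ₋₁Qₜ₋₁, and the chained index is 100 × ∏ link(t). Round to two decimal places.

103.56

Link t=0→t=1:
ΣP(t=1)Q(t=0) = 6.13×124 + 599.31×6 + 455.82×12 = 760.12 + 3595.86 + 5469.84 = 9825.82
ΣP(t=0)Q(t=0) = 5.04×124 + 679.19×6 + 425.05×12 = 624.96 + 4075.14 + 5100.6 = 9800.7
link = 9825.82/9800.7 = 1.002563
Link t=1→t=2:
ΣP(t=2)Q(t=1) = 5.20×114 + 760.24×7 + 392.74×11 = 592.8 + 5321.68 + 4320.14 = 10234.62
ΣP(t=1)Q(t=1) = 6.13×114 + 599.31×7 + 455.82×11 = 698.82 + 4195.17 + 5014.02 = 9908.01
link = 10234.62/9908.01 = 1.032964
Chained index = 100 × 1.002563 × 1.032964 = 103.5612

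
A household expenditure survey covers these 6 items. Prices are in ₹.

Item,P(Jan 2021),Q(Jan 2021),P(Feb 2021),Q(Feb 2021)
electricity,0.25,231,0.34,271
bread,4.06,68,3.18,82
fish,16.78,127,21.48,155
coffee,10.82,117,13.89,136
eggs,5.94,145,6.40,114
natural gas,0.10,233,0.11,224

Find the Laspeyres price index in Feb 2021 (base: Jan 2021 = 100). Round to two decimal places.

Laspeyres price index uses base-period quantities as weights.
ΣP(Feb 2021)·Q(Jan 2021) = 0.34×231 + 3.18×68 + 21.48×127 + 13.89×117 + 6.40×145 + 0.11×233 = 78.54 + 216.24 + 2727.96 + 1625.13 + 928 + 25.63 = 5601.5
ΣP(Jan 2021)·Q(Jan 2021) = 0.25×231 + 4.06×68 + 16.78×127 + 10.82×117 + 5.94×145 + 0.10×233 = 57.75 + 276.08 + 2131.06 + 1265.94 + 861.3 + 23.3 = 4615.43
Index = 5601.5 / 4615.43 × 100 = 121.3646

121.36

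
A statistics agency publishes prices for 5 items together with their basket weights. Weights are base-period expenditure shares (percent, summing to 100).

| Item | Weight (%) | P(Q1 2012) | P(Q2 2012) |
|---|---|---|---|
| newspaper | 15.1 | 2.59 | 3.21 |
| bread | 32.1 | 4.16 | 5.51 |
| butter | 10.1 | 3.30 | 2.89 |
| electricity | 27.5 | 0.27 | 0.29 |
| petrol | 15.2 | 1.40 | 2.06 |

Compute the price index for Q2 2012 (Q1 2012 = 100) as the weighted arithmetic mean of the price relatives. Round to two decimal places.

newspaper: 15.1 × (3.21/2.59) = 15.1 × 1.239382 = 18.7147
bread: 32.1 × (5.51/4.16) = 32.1 × 1.324519 = 42.5171
butter: 10.1 × (2.89/3.30) = 10.1 × 0.875758 = 8.8452
electricity: 27.5 × (0.29/0.27) = 27.5 × 1.074074 = 29.5370
petrol: 15.2 × (2.06/1.40) = 15.2 × 1.471429 = 22.3657
Index = Σ wᵢ·(p₁ᵢ/p₀ᵢ) = 18.7147 + 42.5171 + 8.8452 + 29.5370 + 22.3657 = 121.9796

121.98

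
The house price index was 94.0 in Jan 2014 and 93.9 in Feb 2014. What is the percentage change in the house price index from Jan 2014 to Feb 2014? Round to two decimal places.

Change = (93.9 − 94.0) / 94.0 × 100
       = -0.1 / 94.0 × 100 = -0.1064%

-0.11%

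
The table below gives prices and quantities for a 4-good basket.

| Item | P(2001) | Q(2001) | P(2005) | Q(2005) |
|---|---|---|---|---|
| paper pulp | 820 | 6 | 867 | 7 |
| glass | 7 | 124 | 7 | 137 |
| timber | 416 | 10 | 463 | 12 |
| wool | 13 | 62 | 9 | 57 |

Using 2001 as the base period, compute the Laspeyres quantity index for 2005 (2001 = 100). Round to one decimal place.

Laspeyres quantity index uses base-period prices as weights.
ΣP(2001)·Q(2005) = 820×7 + 7×137 + 416×12 + 13×57 = 5740 + 959 + 4992 + 741 = 12432
ΣP(2001)·Q(2001) = 820×6 + 7×124 + 416×10 + 13×62 = 4920 + 868 + 4160 + 806 = 10754
Index = 12432 / 10754 × 100 = 115.6035

115.6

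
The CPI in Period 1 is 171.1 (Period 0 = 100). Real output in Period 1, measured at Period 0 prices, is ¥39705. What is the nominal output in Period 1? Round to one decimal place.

67935.3

Nominal = Real × (Index/100) = 39705 × (171.1/100)
        = 39705 × 1.711 = 67935.2550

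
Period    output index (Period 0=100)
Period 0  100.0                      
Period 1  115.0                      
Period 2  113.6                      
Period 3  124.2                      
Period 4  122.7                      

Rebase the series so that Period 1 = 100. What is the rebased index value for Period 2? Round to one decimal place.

98.8

Rebased(Period 2) = 113.6 / 115.0 × 100 = 98.7826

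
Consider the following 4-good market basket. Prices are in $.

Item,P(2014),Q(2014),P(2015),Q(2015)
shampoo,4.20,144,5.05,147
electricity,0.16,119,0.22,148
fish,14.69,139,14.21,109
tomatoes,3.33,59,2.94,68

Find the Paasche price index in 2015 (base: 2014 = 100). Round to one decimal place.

Paasche price index uses current-period quantities as weights.
ΣP(2015)·Q(2015) = 5.05×147 + 0.22×148 + 14.21×109 + 2.94×68 = 742.35 + 32.56 + 1548.89 + 199.92 = 2523.72
ΣP(2014)·Q(2015) = 4.20×147 + 0.16×148 + 14.69×109 + 3.33×68 = 617.4 + 23.68 + 1601.21 + 226.44 = 2468.73
Index = 2523.72 / 2468.73 × 100 = 102.2275

102.2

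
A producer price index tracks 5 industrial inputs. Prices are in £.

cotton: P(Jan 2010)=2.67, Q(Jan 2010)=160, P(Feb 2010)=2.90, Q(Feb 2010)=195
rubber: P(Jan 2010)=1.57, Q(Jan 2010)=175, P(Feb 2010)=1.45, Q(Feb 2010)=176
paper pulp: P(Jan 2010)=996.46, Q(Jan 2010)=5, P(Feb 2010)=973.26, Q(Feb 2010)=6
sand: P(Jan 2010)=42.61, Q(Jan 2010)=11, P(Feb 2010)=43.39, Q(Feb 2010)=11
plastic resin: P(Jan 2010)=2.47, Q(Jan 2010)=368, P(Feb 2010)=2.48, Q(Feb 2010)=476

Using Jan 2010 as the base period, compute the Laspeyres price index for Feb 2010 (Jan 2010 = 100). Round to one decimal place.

Laspeyres price index uses base-period quantities as weights.
ΣP(Feb 2010)·Q(Jan 2010) = 2.90×160 + 1.45×175 + 973.26×5 + 43.39×11 + 2.48×368 = 464 + 253.75 + 4866.3 + 477.29 + 912.64 = 6973.98
ΣP(Jan 2010)·Q(Jan 2010) = 2.67×160 + 1.57×175 + 996.46×5 + 42.61×11 + 2.47×368 = 427.2 + 274.75 + 4982.3 + 468.71 + 908.96 = 7061.92
Index = 6973.98 / 7061.92 × 100 = 98.7547

98.8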